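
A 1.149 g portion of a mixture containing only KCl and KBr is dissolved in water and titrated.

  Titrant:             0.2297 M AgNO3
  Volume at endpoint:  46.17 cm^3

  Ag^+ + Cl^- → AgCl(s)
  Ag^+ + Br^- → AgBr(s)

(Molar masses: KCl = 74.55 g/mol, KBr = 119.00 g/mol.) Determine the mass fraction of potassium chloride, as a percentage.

n(AgNO3) = 0.04617 × 0.2297 = 0.01061 mol
Let x = n(KCl), y = n(KBr).
Titrant: 1x + 1y = 0.01061;  mass: 74.55x + 119.00y = 1.149
Solving, x = 2.543 × 10^-3 mol, y = 8.063 × 10^-3 mol
mass of KCl = 2.543 × 10^-3 × 74.55 = 0.1896 g
% KCl = 0.1896 / 1.149 × 100 = 16.50 %

16.50 %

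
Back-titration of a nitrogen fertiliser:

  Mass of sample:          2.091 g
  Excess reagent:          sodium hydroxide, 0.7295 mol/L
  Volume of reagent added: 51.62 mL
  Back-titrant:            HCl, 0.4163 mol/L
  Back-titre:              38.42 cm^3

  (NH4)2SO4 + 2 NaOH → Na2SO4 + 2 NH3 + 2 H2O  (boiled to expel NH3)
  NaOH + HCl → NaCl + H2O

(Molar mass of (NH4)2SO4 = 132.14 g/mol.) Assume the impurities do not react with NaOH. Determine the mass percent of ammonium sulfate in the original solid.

n(NaOH) added = 0.05162 × 0.7295 = 0.03766 mol
n(HCl) used in back-titration = 0.03842 × 0.4163 = 0.01599 mol
n(NaOH) left over = 0.01599 mol (1:1 ratio)
n(NaOH) consumed by analyte = 0.03766 − 0.01599 = 0.02166 mol
From the 1:2 ratio, n((NH4)2SO4) = 1/2 × 0.02166 = 0.01083 mol
mass of (NH4)2SO4 = 0.01083 × 132.14 = 1.431 g
% (NH4)2SO4 = 1.431 / 2.091 × 100 = 68.45 %

68.45 %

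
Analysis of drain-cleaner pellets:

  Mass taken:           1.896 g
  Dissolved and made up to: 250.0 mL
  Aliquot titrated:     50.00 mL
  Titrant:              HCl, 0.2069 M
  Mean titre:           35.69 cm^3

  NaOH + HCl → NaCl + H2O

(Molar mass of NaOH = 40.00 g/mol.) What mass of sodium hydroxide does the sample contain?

1.477 g

n(HCl) per titration = 0.03569 × 0.2069 = 7.384 × 10^-3 mol
n(NaOH) in each aliquot = 7.384 × 10^-3 mol (1:1 ratio)
n(NaOH) in the whole flask = 7.384 × 10^-3 × 250.0/50.00 = 0.03692 mol
mass of NaOH = 0.03692 × 40.00 = 1.477 g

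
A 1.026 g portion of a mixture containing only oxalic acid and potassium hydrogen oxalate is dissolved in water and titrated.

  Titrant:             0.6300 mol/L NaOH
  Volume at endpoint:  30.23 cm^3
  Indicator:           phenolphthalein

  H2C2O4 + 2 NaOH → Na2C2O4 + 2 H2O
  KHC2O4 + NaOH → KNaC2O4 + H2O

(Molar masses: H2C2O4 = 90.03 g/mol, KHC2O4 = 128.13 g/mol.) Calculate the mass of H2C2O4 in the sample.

0.7659 g

n(NaOH) = 0.03023 × 0.6300 = 0.01904 mol
Let x = n(H2C2O4), y = n(KHC2O4).
Titrant: 2x + 1y = 0.01904;  mass: 90.03x + 128.13y = 1.026
Solving, x = 8.508 × 10^-3 mol, y = 2.030 × 10^-3 mol
mass of H2C2O4 = 8.508 × 10^-3 × 90.03 = 0.7659 g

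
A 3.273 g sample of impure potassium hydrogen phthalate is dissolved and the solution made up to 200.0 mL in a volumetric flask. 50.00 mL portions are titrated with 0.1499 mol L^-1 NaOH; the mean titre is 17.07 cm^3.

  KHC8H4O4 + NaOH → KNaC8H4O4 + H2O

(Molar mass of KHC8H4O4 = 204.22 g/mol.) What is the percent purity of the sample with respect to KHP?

n(NaOH) per titration = 0.01707 × 0.1499 = 2.559 × 10^-3 mol
n(KHC8H4O4) in each aliquot = 2.559 × 10^-3 mol (1:1 ratio)
n(KHC8H4O4) in the whole flask = 2.559 × 10^-3 × 200.0/50.00 = 0.01024 mol
mass of KHC8H4O4 = 0.01024 × 204.22 = 2.090 g
% KHC8H4O4 = 2.090 / 3.273 × 100 = 63.86 %

63.86 %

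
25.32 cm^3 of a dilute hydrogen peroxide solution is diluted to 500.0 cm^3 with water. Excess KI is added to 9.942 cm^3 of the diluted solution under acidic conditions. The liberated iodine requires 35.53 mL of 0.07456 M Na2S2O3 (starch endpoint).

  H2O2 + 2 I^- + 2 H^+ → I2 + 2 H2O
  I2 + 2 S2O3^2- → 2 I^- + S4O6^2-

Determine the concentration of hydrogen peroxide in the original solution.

2.631 M

n(S2O3^2-) = 0.03553 × 0.07456 = 2.649 × 10^-3 mol
n(I2) = n(S2O3^2-)/2 = 1.325 × 10^-3 mol
n(H2O2) in the aliquot = 1.325 × 10^-3 mol (1:1 ratio)
[H2O2]_dilute = 1.325 × 10^-3 / 0.009942 = 0.1332 mol/L
[H2O2]_original = 0.1332 × 500.0/25.32 = 2.631 mol/L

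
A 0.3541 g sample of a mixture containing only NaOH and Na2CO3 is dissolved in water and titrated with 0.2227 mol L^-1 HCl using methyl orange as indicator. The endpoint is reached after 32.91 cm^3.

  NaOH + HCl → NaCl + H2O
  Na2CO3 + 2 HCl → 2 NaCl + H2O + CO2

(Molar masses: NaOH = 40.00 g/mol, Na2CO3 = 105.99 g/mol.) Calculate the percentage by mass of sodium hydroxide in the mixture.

n(HCl) = 0.03291 × 0.2227 = 7.329 × 10^-3 mol
Let x = n(NaOH), y = n(Na2CO3).
Titrant: 1x + 2y = 7.329 × 10^-3;  mass: 40.00x + 105.99y = 0.3541
Solving, x = 2.640 × 10^-3 mol, y = 2.345 × 10^-3 mol
mass of NaOH = 2.640 × 10^-3 × 40.00 = 0.1056 g
% NaOH = 0.1056 / 0.3541 × 100 = 29.82 %

29.82 %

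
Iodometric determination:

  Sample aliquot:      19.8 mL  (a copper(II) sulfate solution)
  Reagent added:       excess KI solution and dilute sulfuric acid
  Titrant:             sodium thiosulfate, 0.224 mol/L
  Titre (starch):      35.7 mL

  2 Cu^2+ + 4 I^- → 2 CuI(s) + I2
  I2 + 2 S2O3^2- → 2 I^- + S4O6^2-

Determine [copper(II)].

0.404 mol/L

n(S2O3^2-) = 0.0357 × 0.224 = 8.00 × 10^-3 mol
n(I2) = n(S2O3^2-)/2 = 4.00 × 10^-3 mol
From the 2:1 ratio, n(Cu2+) in the aliquot = 2/1 × 4.00 × 10^-3 = 8.00 × 10^-3 mol
[Cu2+] = 8.00 × 10^-3 / 0.0198 = 0.404 mol/L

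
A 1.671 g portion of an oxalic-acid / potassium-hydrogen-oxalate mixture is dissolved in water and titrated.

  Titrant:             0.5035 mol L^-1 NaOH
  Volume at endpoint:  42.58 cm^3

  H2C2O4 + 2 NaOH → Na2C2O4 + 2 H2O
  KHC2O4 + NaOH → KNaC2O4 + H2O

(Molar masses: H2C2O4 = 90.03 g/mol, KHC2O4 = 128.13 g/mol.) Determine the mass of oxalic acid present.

0.5828 g

n(NaOH) = 0.04258 × 0.5035 = 0.02144 mol
Let x = n(H2C2O4), y = n(KHC2O4).
Titrant: 2x + 1y = 0.02144;  mass: 90.03x + 128.13y = 1.671
Solving, x = 6.473 × 10^-3 mol, y = 8.493 × 10^-3 mol
mass of H2C2O4 = 6.473 × 10^-3 × 90.03 = 0.5828 g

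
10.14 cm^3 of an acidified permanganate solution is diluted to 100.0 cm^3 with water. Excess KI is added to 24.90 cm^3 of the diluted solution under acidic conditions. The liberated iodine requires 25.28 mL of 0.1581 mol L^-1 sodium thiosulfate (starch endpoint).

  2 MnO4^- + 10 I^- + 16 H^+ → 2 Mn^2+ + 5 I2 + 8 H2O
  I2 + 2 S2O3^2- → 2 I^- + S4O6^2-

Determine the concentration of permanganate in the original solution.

n(S2O3^2-) = 0.02528 × 0.1581 = 3.997 × 10^-3 mol
n(I2) = n(S2O3^2-)/2 = 1.998 × 10^-3 mol
From the 2:5 ratio, n(MnO4^-) in the aliquot = 2/5 × 1.998 × 10^-3 = 7.994 × 10^-4 mol
[MnO4^-]_dilute = 7.994 × 10^-4 / 0.02490 = 0.03210 mol/L
[MnO4^-]_original = 0.03210 × 100.0/10.14 = 0.3166 mol/L

0.3166 mol/L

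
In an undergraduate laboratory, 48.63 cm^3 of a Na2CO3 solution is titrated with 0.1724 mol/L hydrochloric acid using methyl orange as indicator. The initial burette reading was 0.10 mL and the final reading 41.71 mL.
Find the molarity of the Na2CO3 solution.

0.07376 mol/L

Na2CO3 + 2 HCl → 2 NaCl + H2O + CO2
n(HCl) = 0.04161 L × 0.1724 mol/L = 7.174 × 10^-3 mol
From the 1:2 mole ratio, n(Na2CO3) = 1/2 × 7.174 × 10^-3 = 3.587 × 10^-3 mol
[Na2CO3] = 3.587 × 10^-3 mol / 0.04863 L = 0.07376 mol/L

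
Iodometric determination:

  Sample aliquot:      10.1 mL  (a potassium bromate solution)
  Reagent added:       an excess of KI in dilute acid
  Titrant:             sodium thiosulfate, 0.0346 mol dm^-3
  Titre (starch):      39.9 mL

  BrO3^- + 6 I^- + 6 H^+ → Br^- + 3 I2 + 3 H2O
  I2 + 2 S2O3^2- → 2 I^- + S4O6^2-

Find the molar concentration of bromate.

n(S2O3^2-) = 0.0399 × 0.0346 = 1.38 × 10^-3 mol
n(I2) = n(S2O3^2-)/2 = 6.90 × 10^-4 mol
From the 1:3 ratio, n(BrO3^-) in the aliquot = 1/3 × 6.90 × 10^-4 = 2.30 × 10^-4 mol
[BrO3^-] = 2.30 × 10^-4 / 0.0101 = 0.0228 mol/L

0.0228 mol/L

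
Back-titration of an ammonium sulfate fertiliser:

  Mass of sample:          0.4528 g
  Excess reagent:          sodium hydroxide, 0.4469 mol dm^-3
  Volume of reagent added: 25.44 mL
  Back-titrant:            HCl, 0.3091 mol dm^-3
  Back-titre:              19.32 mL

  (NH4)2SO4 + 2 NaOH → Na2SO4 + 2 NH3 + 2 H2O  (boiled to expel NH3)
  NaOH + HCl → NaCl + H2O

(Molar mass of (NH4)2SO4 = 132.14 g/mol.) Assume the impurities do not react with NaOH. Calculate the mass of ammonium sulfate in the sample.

n(NaOH) added = 0.02544 × 0.4469 = 0.01137 mol
n(HCl) used in back-titration = 0.01932 × 0.3091 = 5.972 × 10^-3 mol
n(NaOH) left over = 5.972 × 10^-3 mol (1:1 ratio)
n(NaOH) consumed by analyte = 0.01137 − 5.972 × 10^-3 = 5.397 × 10^-3 mol
From the 1:2 ratio, n((NH4)2SO4) = 1/2 × 5.397 × 10^-3 = 2.699 × 10^-3 mol
mass of (NH4)2SO4 = 2.699 × 10^-3 × 132.14 = 0.3566 g

0.3566 g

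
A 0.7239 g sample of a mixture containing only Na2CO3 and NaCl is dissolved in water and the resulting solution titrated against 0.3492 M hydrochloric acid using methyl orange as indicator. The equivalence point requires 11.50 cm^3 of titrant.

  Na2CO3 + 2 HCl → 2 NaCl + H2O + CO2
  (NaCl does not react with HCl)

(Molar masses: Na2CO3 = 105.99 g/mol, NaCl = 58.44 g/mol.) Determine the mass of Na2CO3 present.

0.2128 g

n(HCl) = 0.01150 × 0.3492 = 4.016 × 10^-3 mol
Let x = n(Na2CO3), y = n(NaCl).
Titrant: 2x = 4.016 × 10^-3;  mass: 105.99x + 58.44y = 0.7239
Solving, x = 2.008 × 10^-3 mol, y = 8.745 × 10^-3 mol
mass of Na2CO3 = 2.008 × 10^-3 × 105.99 = 0.2128 g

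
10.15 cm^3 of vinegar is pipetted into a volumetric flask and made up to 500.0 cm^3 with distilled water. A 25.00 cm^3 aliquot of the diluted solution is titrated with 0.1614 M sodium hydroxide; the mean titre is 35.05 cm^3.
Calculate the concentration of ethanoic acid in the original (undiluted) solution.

11.15 M

CH3COOH + NaOH → CH3COONa + H2O
n(NaOH) = 0.03505 × 0.1614 = 5.657 × 10^-3 mol
n(CH3COOH) in the aliquot = 5.657 × 10^-3 mol (1:1 ratio)
[CH3COOH]_dilute = 5.657 × 10^-3 / 0.02500 = 0.2263 mol/L
Dilution factor = 500.0 / 10.15 = 49.26
[CH3COOH]_stock = 0.2263 × 49.26 = 11.15 mol/L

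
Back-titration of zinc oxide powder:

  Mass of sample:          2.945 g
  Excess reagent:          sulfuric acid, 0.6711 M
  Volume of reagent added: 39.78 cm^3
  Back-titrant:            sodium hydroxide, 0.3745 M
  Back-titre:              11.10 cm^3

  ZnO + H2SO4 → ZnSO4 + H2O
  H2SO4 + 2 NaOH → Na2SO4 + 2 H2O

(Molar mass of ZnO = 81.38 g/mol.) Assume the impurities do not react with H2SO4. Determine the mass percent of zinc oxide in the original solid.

68.03 %

n(H2SO4) added = 0.03978 × 0.6711 = 0.02670 mol
n(NaOH) used in back-titration = 0.01110 × 0.3745 = 4.157 × 10^-3 mol
From the 1:2 ratio, n(H2SO4) left over = 1/2 × 4.157 × 10^-3 = 2.078 × 10^-3 mol
n(H2SO4) consumed by analyte = 0.02670 − 2.078 × 10^-3 = 0.02462 mol
n(ZnO) = 0.02462 mol (1:1 ratio)
mass of ZnO = 0.02462 × 81.38 = 2.003 g
% ZnO = 2.003 / 2.945 × 100 = 68.03 %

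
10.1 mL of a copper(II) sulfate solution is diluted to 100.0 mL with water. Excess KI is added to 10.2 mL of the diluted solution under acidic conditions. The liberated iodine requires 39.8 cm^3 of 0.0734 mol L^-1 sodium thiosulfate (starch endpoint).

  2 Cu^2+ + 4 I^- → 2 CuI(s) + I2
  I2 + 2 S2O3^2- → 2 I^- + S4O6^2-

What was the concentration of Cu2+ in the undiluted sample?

n(S2O3^2-) = 0.0398 × 0.0734 = 2.92 × 10^-3 mol
n(I2) = n(S2O3^2-)/2 = 1.46 × 10^-3 mol
From the 2:1 ratio, n(Cu2+) in the aliquot = 2/1 × 1.46 × 10^-3 = 2.92 × 10^-3 mol
[Cu2+]_dilute = 2.92 × 10^-3 / 0.0102 = 0.286 mol/L
[Cu2+]_original = 0.286 × 100.0/10.1 = 2.84 mol/L

2.84 mol/L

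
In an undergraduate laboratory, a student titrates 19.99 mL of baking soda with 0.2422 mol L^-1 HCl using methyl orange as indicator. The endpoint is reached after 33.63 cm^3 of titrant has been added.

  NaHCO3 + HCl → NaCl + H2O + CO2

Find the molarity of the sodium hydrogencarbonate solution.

0.4075 mol/L

n(HCl) = 0.03363 L × 0.2422 mol/L = 8.145 × 10^-3 mol
n(NaHCO3) = 8.145 × 10^-3 mol (1:1 mole ratio)
[NaHCO3] = 8.145 × 10^-3 mol / 0.01999 L = 0.4075 mol/L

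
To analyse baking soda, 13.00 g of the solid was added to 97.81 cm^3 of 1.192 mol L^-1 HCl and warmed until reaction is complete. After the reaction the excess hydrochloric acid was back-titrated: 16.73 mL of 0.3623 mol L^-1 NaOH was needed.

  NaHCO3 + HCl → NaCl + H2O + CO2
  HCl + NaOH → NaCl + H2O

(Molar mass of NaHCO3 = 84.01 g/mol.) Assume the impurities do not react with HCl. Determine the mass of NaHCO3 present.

9.285 g

n(HCl) added = 0.09781 × 1.192 = 0.1166 mol
n(NaOH) used in back-titration = 0.01673 × 0.3623 = 6.061 × 10^-3 mol
n(HCl) left over = 6.061 × 10^-3 mol (1:1 ratio)
n(HCl) consumed by analyte = 0.1166 − 6.061 × 10^-3 = 0.1105 mol
n(NaHCO3) = 0.1105 mol (1:1 ratio)
mass of NaHCO3 = 0.1105 × 84.01 = 9.285 g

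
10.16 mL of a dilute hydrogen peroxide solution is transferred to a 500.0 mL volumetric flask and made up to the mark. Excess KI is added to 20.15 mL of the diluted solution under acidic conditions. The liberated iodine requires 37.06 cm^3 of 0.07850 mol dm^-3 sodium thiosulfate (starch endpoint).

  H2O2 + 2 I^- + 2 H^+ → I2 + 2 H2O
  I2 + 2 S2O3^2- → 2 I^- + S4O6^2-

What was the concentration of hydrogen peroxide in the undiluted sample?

n(S2O3^2-) = 0.03706 × 0.07850 = 2.909 × 10^-3 mol
n(I2) = n(S2O3^2-)/2 = 1.455 × 10^-3 mol
n(H2O2) in the aliquot = 1.455 × 10^-3 mol (1:1 ratio)
[H2O2]_dilute = 1.455 × 10^-3 / 0.02015 = 0.07219 mol/L
[H2O2]_original = 0.07219 × 500.0/10.16 = 3.553 mol/L

3.553 mol/L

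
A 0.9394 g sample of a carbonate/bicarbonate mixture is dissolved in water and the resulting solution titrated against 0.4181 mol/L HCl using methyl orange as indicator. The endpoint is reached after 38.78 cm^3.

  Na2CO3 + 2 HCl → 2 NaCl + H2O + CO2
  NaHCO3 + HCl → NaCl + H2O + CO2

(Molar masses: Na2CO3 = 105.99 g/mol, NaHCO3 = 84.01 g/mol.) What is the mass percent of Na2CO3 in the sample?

n(HCl) = 0.03878 × 0.4181 = 0.01621 mol
Let x = n(Na2CO3), y = n(NaHCO3).
Titrant: 2x + 1y = 0.01621;  mass: 105.99x + 84.01y = 0.9394
Solving, x = 6.815 × 10^-3 mol, y = 2.584 × 10^-3 mol
mass of Na2CO3 = 6.815 × 10^-3 × 105.99 = 0.7223 g
% Na2CO3 = 0.7223 / 0.9394 × 100 = 76.89 %

76.89 %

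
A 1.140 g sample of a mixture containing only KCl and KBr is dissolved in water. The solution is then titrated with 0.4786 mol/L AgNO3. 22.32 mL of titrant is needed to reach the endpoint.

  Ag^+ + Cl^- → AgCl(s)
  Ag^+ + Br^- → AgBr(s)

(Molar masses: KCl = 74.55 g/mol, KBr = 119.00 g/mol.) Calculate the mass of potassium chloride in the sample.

n(AgNO3) = 0.02232 × 0.4786 = 0.01068 mol
Let x = n(KCl), y = n(KBr).
Titrant: 1x + 1y = 0.01068;  mass: 74.55x + 119.00y = 1.140
Solving, x = 2.952 × 10^-3 mol, y = 7.731 × 10^-3 mol
mass of KCl = 2.952 × 10^-3 × 74.55 = 0.2200 g

0.2200 g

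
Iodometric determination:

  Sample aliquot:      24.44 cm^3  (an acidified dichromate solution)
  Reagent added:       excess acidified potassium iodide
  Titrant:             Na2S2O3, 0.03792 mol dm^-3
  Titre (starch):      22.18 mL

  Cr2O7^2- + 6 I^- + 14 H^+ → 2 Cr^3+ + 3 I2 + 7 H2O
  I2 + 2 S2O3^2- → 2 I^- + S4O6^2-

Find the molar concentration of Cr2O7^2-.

0.005736 mol/L

n(S2O3^2-) = 0.02218 × 0.03792 = 8.411 × 10^-4 mol
n(I2) = n(S2O3^2-)/2 = 4.205 × 10^-4 mol
From the 1:3 ratio, n(Cr2O7^2-) in the aliquot = 1/3 × 4.205 × 10^-4 = 1.402 × 10^-4 mol
[Cr2O7^2-] = 1.402 × 10^-4 / 0.02444 = 0.005736 mol/L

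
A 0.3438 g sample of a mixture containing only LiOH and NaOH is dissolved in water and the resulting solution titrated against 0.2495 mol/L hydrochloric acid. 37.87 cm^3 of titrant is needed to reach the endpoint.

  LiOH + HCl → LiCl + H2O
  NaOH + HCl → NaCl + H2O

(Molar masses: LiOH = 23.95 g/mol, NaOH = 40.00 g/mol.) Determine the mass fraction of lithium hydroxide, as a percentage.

14.82 %

n(HCl) = 0.03787 × 0.2495 = 9.449 × 10^-3 mol
Let x = n(LiOH), y = n(NaOH).
Titrant: 1x + 1y = 9.449 × 10^-3;  mass: 23.95x + 40.00y = 0.3438
Solving, x = 2.127 × 10^-3 mol, y = 7.321 × 10^-3 mol
mass of LiOH = 2.127 × 10^-3 × 23.95 = 0.05095 g
% LiOH = 0.05095 / 0.3438 × 100 = 14.82 %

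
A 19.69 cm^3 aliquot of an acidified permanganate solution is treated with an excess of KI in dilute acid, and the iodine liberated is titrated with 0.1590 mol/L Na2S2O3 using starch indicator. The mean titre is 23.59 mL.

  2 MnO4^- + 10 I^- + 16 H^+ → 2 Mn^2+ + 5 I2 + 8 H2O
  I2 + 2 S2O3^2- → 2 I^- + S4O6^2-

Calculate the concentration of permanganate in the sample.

n(S2O3^2-) = 0.02359 × 0.1590 = 3.751 × 10^-3 mol
n(I2) = n(S2O3^2-)/2 = 1.875 × 10^-3 mol
From the 2:5 ratio, n(MnO4^-) in the aliquot = 2/5 × 1.875 × 10^-3 = 7.502 × 10^-4 mol
[MnO4^-] = 7.502 × 10^-4 / 0.01969 = 0.03810 mol/L

0.03810 mol/L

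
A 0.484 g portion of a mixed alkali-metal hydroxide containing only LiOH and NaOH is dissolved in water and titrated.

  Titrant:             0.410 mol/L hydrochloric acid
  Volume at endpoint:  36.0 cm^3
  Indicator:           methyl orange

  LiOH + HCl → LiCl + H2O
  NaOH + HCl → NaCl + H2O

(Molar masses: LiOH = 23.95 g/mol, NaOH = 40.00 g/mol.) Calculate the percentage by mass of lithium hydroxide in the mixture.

32.8 %

n(HCl) = 0.0360 × 0.410 = 0.0148 mol
Let x = n(LiOH), y = n(NaOH).
Titrant: 1x + 1y = 0.0148;  mass: 23.95x + 40.00y = 0.484
Solving, x = 6.63 × 10^-3 mol, y = 8.13 × 10^-3 mol
mass of LiOH = 6.63 × 10^-3 × 23.95 = 0.159 g
% LiOH = 0.159 / 0.484 × 100 = 32.8 %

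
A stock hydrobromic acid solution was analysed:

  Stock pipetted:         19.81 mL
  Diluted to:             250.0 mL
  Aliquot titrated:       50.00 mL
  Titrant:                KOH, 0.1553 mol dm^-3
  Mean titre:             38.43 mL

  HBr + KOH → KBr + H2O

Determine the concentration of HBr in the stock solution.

n(KOH) = 0.03843 × 0.1553 = 5.968 × 10^-3 mol
n(HBr) in the aliquot = 5.968 × 10^-3 mol (1:1 ratio)
[HBr]_dilute = 5.968 × 10^-3 / 0.05000 = 0.1194 mol/L
Dilution factor = 250.0 / 19.81 = 12.62
[HBr]_stock = 0.1194 × 12.62 = 1.506 mol/L

1.506 mol/L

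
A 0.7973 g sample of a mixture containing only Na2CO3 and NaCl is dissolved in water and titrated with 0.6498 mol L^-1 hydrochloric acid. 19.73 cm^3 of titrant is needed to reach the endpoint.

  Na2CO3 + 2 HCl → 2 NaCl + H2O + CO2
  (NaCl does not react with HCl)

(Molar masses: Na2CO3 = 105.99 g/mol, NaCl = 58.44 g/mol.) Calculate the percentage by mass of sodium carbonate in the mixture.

85.22 %

n(HCl) = 0.01973 × 0.6498 = 0.01282 mol
Let x = n(Na2CO3), y = n(NaCl).
Titrant: 2x = 0.01282;  mass: 105.99x + 58.44y = 0.7973
Solving, x = 6.410 × 10^-3 mol, y = 2.017 × 10^-3 mol
mass of Na2CO3 = 6.410 × 10^-3 × 105.99 = 0.6794 g
% Na2CO3 = 0.6794 / 0.7973 × 100 = 85.22 %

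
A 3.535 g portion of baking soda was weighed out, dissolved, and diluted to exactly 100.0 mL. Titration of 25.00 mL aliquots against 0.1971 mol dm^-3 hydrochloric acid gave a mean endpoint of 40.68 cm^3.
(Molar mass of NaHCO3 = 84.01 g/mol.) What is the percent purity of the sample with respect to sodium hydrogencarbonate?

76.22 %

NaHCO3 + HCl → NaCl + H2O + CO2
n(HCl) per titration = 0.04068 × 0.1971 = 8.018 × 10^-3 mol
n(NaHCO3) in each aliquot = 8.018 × 10^-3 mol (1:1 ratio)
n(NaHCO3) in the whole flask = 8.018 × 10^-3 × 100.0/25.00 = 0.03207 mol
mass of NaHCO3 = 0.03207 × 84.01 = 2.694 g
% NaHCO3 = 2.694 / 3.535 × 100 = 76.22 %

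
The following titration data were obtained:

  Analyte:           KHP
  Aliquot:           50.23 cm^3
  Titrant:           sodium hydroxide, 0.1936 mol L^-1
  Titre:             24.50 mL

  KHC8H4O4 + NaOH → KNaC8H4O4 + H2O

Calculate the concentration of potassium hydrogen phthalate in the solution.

n(NaOH) = 0.02450 L × 0.1936 mol/L = 4.743 × 10^-3 mol
n(KHC8H4O4) = 4.743 × 10^-3 mol (1:1 mole ratio)
[KHC8H4O4] = 4.743 × 10^-3 mol / 0.05023 L = 0.09443 mol/L

0.09443 mol/L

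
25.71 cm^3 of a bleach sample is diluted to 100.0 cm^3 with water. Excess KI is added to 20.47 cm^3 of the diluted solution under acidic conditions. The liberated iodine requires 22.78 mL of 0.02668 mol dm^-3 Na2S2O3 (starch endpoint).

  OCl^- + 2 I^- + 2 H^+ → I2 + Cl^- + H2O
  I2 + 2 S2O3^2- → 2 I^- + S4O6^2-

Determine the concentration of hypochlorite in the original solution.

0.05774 mol/L

n(S2O3^2-) = 0.02278 × 0.02668 = 6.078 × 10^-4 mol
n(I2) = n(S2O3^2-)/2 = 3.039 × 10^-4 mol
n(OCl^-) in the aliquot = 3.039 × 10^-4 mol (1:1 ratio)
[OCl^-]_dilute = 3.039 × 10^-4 / 0.02047 = 0.01485 mol/L
[OCl^-]_original = 0.01485 × 100.0/25.71 = 0.05774 mol/L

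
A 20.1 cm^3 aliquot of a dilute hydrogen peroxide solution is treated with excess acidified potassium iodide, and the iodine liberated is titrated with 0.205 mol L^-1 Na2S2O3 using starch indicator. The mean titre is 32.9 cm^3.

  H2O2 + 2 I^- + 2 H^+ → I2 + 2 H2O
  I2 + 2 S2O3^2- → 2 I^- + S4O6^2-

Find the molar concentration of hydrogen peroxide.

0.168 mol/L

n(S2O3^2-) = 0.0329 × 0.205 = 6.74 × 10^-3 mol
n(I2) = n(S2O3^2-)/2 = 3.37 × 10^-3 mol
n(H2O2) in the aliquot = 3.37 × 10^-3 mol (1:1 ratio)
[H2O2] = 3.37 × 10^-3 / 0.0201 = 0.168 mol/L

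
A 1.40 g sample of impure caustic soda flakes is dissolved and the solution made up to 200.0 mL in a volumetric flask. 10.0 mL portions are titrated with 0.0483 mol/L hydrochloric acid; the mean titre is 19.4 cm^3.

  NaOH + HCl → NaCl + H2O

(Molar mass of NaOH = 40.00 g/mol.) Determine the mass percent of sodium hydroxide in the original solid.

n(HCl) per titration = 0.0194 × 0.0483 = 9.37 × 10^-4 mol
n(NaOH) in each aliquot = 9.37 × 10^-4 mol (1:1 ratio)
n(NaOH) in the whole flask = 9.37 × 10^-4 × 200.0/10.0 = 0.0187 mol
mass of NaOH = 0.0187 × 40.00 = 0.750 g
% NaOH = 0.750 / 1.40 × 100 = 53.5 %

53.5 %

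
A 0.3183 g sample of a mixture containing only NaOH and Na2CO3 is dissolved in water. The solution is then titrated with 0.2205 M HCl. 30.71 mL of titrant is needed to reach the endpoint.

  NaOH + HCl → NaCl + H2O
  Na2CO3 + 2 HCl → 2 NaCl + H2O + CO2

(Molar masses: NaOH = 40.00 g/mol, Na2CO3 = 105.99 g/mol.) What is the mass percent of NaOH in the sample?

n(HCl) = 0.03071 × 0.2205 = 6.772 × 10^-3 mol
Let x = n(NaOH), y = n(Na2CO3).
Titrant: 1x + 2y = 6.772 × 10^-3;  mass: 40.00x + 105.99y = 0.3183
Solving, x = 3.121 × 10^-3 mol, y = 1.825 × 10^-3 mol
mass of NaOH = 3.121 × 10^-3 × 40.00 = 0.1248 g
% NaOH = 0.1248 / 0.3183 × 100 = 39.22 %

39.22 %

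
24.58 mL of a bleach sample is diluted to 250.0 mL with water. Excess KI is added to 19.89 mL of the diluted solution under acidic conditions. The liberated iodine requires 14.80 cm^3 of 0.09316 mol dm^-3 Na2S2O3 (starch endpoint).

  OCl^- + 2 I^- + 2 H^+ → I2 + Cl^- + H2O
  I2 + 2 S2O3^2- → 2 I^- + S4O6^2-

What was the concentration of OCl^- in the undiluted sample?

n(S2O3^2-) = 0.01480 × 0.09316 = 1.379 × 10^-3 mol
n(I2) = n(S2O3^2-)/2 = 6.894 × 10^-4 mol
n(OCl^-) in the aliquot = 6.894 × 10^-4 mol (1:1 ratio)
[OCl^-]_dilute = 6.894 × 10^-4 / 0.01989 = 0.03466 mol/L
[OCl^-]_original = 0.03466 × 250.0/24.58 = 0.3525 mol/L

0.3525 mol/L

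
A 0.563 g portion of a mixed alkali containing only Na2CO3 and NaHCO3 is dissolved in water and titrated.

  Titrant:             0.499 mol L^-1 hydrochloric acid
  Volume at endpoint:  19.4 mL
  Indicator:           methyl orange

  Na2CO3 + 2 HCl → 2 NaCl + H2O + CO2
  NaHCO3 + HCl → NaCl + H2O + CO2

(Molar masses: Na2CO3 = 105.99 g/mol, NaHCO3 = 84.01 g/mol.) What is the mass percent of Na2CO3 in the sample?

76.0 %

n(HCl) = 0.0194 × 0.499 = 9.68 × 10^-3 mol
Let x = n(Na2CO3), y = n(NaHCO3).
Titrant: 2x + 1y = 9.68 × 10^-3;  mass: 105.99x + 84.01y = 0.563
Solving, x = 4.03 × 10^-3 mol, y = 1.61 × 10^-3 mol
mass of Na2CO3 = 4.03 × 10^-3 × 105.99 = 0.428 g
% Na2CO3 = 0.428 / 0.563 × 100 = 76.0 %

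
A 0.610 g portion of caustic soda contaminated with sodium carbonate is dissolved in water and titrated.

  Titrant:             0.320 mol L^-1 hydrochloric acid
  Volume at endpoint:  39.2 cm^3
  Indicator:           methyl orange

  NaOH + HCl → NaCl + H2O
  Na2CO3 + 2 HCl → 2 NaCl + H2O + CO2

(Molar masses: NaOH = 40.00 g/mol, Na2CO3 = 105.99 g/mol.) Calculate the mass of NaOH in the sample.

n(HCl) = 0.0392 × 0.320 = 0.0125 mol
Let x = n(NaOH), y = n(Na2CO3).
Titrant: 1x + 2y = 0.0125;  mass: 40.00x + 105.99y = 0.610
Solving, x = 4.21 × 10^-3 mol, y = 4.16 × 10^-3 mol
mass of NaOH = 4.21 × 10^-3 × 40.00 = 0.169 g

0.169 g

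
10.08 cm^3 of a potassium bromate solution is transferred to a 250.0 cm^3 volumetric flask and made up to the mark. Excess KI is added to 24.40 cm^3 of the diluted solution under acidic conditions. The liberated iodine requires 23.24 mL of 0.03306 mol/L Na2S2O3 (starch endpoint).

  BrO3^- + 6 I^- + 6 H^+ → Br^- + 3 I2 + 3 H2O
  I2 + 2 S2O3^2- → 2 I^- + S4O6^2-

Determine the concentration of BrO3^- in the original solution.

n(S2O3^2-) = 0.02324 × 0.03306 = 7.683 × 10^-4 mol
n(I2) = n(S2O3^2-)/2 = 3.842 × 10^-4 mol
From the 1:3 ratio, n(BrO3^-) in the aliquot = 1/3 × 3.842 × 10^-4 = 1.281 × 10^-4 mol
[BrO3^-]_dilute = 1.281 × 10^-4 / 0.02440 = 0.005248 mol/L
[BrO3^-]_original = 0.005248 × 250.0/10.08 = 0.1302 mol/L

0.1302 mol/L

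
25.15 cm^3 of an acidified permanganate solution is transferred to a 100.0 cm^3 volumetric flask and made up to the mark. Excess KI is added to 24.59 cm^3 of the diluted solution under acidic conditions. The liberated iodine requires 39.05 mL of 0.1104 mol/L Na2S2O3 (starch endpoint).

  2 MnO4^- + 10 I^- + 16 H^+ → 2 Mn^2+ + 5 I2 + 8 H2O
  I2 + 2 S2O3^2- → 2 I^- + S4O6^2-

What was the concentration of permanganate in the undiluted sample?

0.1394 mol/L

n(S2O3^2-) = 0.03905 × 0.1104 = 4.311 × 10^-3 mol
n(I2) = n(S2O3^2-)/2 = 2.156 × 10^-3 mol
From the 2:5 ratio, n(MnO4^-) in the aliquot = 2/5 × 2.156 × 10^-3 = 8.622 × 10^-4 mol
[MnO4^-]_dilute = 8.622 × 10^-4 / 0.02459 = 0.03506 mol/L
[MnO4^-]_original = 0.03506 × 100.0/25.15 = 0.1394 mol/L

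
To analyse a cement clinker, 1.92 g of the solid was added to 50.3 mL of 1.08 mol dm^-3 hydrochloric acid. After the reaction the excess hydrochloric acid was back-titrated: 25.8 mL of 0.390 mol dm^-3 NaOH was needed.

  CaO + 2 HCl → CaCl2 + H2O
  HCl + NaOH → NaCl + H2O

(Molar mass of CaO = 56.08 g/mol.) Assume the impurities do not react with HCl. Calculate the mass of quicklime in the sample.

n(HCl) added = 0.0503 × 1.08 = 0.0543 mol
n(NaOH) used in back-titration = 0.0258 × 0.390 = 0.0101 mol
n(HCl) left over = 0.0101 mol (1:1 ratio)
n(HCl) consumed by analyte = 0.0543 − 0.0101 = 0.0443 mol
From the 1:2 ratio, n(CaO) = 1/2 × 0.0443 = 0.0221 mol
mass of CaO = 0.0221 × 56.08 = 1.24 g

1.24 g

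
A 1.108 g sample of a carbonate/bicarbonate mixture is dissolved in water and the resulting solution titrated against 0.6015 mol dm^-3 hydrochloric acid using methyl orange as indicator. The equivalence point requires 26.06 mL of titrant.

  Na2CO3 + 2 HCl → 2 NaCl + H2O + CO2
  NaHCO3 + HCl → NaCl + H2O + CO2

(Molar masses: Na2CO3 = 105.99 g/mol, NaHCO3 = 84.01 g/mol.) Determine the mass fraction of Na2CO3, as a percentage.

n(HCl) = 0.02606 × 0.6015 = 0.01568 mol
Let x = n(Na2CO3), y = n(NaHCO3).
Titrant: 2x + 1y = 0.01568;  mass: 105.99x + 84.01y = 1.108
Solving, x = 3.367 × 10^-3 mol, y = 8.941 × 10^-3 mol
mass of Na2CO3 = 3.367 × 10^-3 × 105.99 = 0.3569 g
% Na2CO3 = 0.3569 / 1.108 × 100 = 32.21 %

32.21 %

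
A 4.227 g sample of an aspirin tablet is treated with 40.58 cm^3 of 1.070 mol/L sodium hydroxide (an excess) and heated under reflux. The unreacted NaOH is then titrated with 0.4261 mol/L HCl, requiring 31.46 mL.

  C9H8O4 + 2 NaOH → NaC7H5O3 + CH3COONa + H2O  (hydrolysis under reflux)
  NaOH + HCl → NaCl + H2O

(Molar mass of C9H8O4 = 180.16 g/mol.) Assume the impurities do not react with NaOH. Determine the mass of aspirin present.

n(NaOH) added = 0.04058 × 1.070 = 0.04342 mol
n(HCl) used in back-titration = 0.03146 × 0.4261 = 0.01341 mol
n(NaOH) left over = 0.01341 mol (1:1 ratio)
n(NaOH) consumed by analyte = 0.04342 − 0.01341 = 0.03002 mol
From the 1:2 ratio, n(C9H8O4) = 1/2 × 0.03002 = 0.01501 mol
mass of C9H8O4 = 0.01501 × 180.16 = 2.704 g

2.704 g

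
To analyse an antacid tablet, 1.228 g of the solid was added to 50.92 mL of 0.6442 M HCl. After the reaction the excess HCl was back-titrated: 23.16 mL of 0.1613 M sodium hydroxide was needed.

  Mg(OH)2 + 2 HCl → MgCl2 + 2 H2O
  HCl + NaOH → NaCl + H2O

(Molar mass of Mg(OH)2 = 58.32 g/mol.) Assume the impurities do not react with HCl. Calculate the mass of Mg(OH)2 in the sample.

0.8476 g

n(HCl) added = 0.05092 × 0.6442 = 0.03280 mol
n(NaOH) used in back-titration = 0.02316 × 0.1613 = 3.736 × 10^-3 mol
n(HCl) left over = 3.736 × 10^-3 mol (1:1 ratio)
n(HCl) consumed by analyte = 0.03280 − 3.736 × 10^-3 = 0.02907 mol
From the 1:2 ratio, n(Mg(OH)2) = 1/2 × 0.02907 = 0.01453 mol
mass of Mg(OH)2 = 0.01453 × 58.32 = 0.8476 g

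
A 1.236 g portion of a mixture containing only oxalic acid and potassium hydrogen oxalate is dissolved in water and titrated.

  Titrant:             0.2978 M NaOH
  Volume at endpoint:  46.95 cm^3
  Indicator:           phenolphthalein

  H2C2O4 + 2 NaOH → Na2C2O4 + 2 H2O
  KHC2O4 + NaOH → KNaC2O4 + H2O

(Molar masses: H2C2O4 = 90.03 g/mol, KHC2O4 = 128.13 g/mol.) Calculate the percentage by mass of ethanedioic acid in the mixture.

24.34 %

n(NaOH) = 0.04695 × 0.2978 = 0.01398 mol
Let x = n(H2C2O4), y = n(KHC2O4).
Titrant: 2x + 1y = 0.01398;  mass: 90.03x + 128.13y = 1.236
Solving, x = 3.342 × 10^-3 mol, y = 7.298 × 10^-3 mol
mass of H2C2O4 = 3.342 × 10^-3 × 90.03 = 0.3008 g
% H2C2O4 = 0.3008 / 1.236 × 100 = 24.34 %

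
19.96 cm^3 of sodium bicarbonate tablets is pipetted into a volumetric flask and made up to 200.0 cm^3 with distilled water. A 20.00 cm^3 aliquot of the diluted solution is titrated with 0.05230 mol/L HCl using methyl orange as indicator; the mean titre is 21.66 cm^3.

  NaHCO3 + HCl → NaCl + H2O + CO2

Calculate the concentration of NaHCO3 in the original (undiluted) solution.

0.5675 mol/L

n(HCl) = 0.02166 × 0.05230 = 1.133 × 10^-3 mol
n(NaHCO3) in the aliquot = 1.133 × 10^-3 mol (1:1 ratio)
[NaHCO3]_dilute = 1.133 × 10^-3 / 0.02000 = 0.05664 mol/L
Dilution factor = 200.0 / 19.96 = 10.02
[NaHCO3]_stock = 0.05664 × 10.02 = 0.5675 mol/L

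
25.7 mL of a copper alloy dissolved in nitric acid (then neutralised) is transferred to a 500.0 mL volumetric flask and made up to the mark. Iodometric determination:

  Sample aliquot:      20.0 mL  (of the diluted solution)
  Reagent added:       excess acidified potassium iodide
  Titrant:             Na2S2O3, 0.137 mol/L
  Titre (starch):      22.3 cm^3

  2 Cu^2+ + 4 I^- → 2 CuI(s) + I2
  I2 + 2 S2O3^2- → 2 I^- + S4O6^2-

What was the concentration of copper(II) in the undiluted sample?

n(S2O3^2-) = 0.0223 × 0.137 = 3.06 × 10^-3 mol
n(I2) = n(S2O3^2-)/2 = 1.53 × 10^-3 mol
From the 2:1 ratio, n(Cu2+) in the aliquot = 2/1 × 1.53 × 10^-3 = 3.06 × 10^-3 mol
[Cu2+]_dilute = 3.06 × 10^-3 / 0.0200 = 0.153 mol/L
[Cu2+]_original = 0.153 × 500.0/25.7 = 2.97 mol/L

2.97 mol/L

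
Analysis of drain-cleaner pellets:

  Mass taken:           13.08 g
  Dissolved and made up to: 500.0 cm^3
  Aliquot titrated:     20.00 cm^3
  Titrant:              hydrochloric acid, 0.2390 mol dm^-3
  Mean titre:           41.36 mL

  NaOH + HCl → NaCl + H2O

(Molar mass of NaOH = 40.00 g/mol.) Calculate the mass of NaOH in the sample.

9.885 g

n(HCl) per titration = 0.04136 × 0.2390 = 9.885 × 10^-3 mol
n(NaOH) in each aliquot = 9.885 × 10^-3 mol (1:1 ratio)
n(NaOH) in the whole flask = 9.885 × 10^-3 × 500.0/20.00 = 0.2471 mol
mass of NaOH = 0.2471 × 40.00 = 9.885 g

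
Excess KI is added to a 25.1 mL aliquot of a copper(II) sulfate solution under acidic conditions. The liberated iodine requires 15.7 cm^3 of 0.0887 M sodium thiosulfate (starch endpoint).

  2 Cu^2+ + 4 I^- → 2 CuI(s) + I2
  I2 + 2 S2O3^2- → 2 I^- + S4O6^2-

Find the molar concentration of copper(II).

n(S2O3^2-) = 0.0157 × 0.0887 = 1.39 × 10^-3 mol
n(I2) = n(S2O3^2-)/2 = 6.96 × 10^-4 mol
From the 2:1 ratio, n(Cu2+) in the aliquot = 2/1 × 6.96 × 10^-4 = 1.39 × 10^-3 mol
[Cu2+] = 1.39 × 10^-3 / 0.0251 = 0.0555 mol/L

0.0555 M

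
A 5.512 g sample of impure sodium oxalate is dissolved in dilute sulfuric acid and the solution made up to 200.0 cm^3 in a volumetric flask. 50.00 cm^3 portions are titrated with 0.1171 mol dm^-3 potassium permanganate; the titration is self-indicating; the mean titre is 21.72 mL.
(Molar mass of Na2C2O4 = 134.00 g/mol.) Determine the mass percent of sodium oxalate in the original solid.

2 MnO4^- + 5 C2O4^2- + 16 H^+ → 2 Mn^2+ + 10 CO2 + 8 H2O
n(KMnO4) per titration = 0.02172 × 0.1171 = 2.543 × 10^-3 mol
From the 5:2 ratio, n(Na2C2O4) in each aliquot = 5/2 × 2.543 × 10^-3 = 6.359 × 10^-3 mol
n(Na2C2O4) in the whole flask = 6.359 × 10^-3 × 200.0/50.00 = 0.02543 mol
mass of Na2C2O4 = 0.02543 × 134.00 = 3.408 g
% Na2C2O4 = 3.408 / 5.512 × 100 = 61.83 %

61.83 %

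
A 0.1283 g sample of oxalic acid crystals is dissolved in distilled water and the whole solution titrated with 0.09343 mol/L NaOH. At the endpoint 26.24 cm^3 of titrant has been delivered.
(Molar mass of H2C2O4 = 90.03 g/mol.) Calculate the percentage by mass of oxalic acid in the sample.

86.02 %

H2C2O4 + 2 NaOH → Na2C2O4 + 2 H2O
n(NaOH) = 0.02624 L × 0.09343 mol/L = 2.452 × 10^-3 mol
From the 1:2 ratio, n(H2C2O4) = 1/2 × 2.452 × 10^-3 = 1.226 × 10^-3 mol
mass of H2C2O4 = 1.226 × 10^-3 × 90.03 g/mol = 0.1104 g
% H2C2O4 = 0.1104 / 0.1283 × 100 = 86.02 %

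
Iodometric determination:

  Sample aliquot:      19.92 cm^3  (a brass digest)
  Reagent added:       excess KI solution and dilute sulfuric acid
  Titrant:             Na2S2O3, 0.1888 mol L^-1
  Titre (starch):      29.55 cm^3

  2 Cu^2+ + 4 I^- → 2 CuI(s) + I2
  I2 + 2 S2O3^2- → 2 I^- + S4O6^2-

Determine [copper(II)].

n(S2O3^2-) = 0.02955 × 0.1888 = 5.579 × 10^-3 mol
n(I2) = n(S2O3^2-)/2 = 2.790 × 10^-3 mol
From the 2:1 ratio, n(Cu2+) in the aliquot = 2/1 × 2.790 × 10^-3 = 5.579 × 10^-3 mol
[Cu2+] = 5.579 × 10^-3 / 0.01992 = 0.2801 mol/L

0.2801 mol/L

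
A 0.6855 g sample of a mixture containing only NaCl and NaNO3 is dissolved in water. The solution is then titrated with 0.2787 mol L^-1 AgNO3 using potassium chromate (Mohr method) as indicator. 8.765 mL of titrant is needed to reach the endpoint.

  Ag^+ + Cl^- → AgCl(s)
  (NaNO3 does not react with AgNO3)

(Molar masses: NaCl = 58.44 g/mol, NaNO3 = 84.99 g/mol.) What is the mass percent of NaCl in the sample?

n(AgNO3) = 0.008765 × 0.2787 = 2.443 × 10^-3 mol
Let x = n(NaCl), y = n(NaNO3).
Titrant: 1x = 2.443 × 10^-3;  mass: 58.44x + 84.99y = 0.6855
Solving, x = 2.443 × 10^-3 mol, y = 6.386 × 10^-3 mol
mass of NaCl = 2.443 × 10^-3 × 58.44 = 0.1428 g
% NaCl = 0.1428 / 0.6855 × 100 = 20.83 %

20.83 %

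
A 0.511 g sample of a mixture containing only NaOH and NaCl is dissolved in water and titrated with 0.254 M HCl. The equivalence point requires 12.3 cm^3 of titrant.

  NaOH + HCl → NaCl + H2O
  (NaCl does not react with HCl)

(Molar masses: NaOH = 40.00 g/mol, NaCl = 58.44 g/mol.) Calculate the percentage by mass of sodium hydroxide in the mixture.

24.5 %

n(HCl) = 0.0123 × 0.254 = 3.12 × 10^-3 mol
Let x = n(NaOH), y = n(NaCl).
Titrant: 1x = 3.12 × 10^-3;  mass: 40.00x + 58.44y = 0.511
Solving, x = 3.12 × 10^-3 mol, y = 6.61 × 10^-3 mol
mass of NaOH = 3.12 × 10^-3 × 40.00 = 0.125 g
% NaOH = 0.125 / 0.511 × 100 = 24.5 %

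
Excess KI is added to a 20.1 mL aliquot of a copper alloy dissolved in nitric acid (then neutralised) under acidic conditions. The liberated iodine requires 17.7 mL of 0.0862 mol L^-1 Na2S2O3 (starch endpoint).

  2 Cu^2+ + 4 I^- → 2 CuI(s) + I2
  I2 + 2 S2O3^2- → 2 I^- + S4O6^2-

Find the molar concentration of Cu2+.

0.0759 mol/L

n(S2O3^2-) = 0.0177 × 0.0862 = 1.53 × 10^-3 mol
n(I2) = n(S2O3^2-)/2 = 7.63 × 10^-4 mol
From the 2:1 ratio, n(Cu2+) in the aliquot = 2/1 × 7.63 × 10^-4 = 1.53 × 10^-3 mol
[Cu2+] = 1.53 × 10^-3 / 0.0201 = 0.0759 mol/L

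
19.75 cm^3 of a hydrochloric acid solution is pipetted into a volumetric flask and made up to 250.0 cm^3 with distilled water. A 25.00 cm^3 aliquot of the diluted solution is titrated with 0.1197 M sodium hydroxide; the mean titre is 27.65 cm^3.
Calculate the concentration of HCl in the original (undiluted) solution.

HCl + NaOH → NaCl + H2O
n(NaOH) = 0.02765 × 0.1197 = 3.310 × 10^-3 mol
n(HCl) in the aliquot = 3.310 × 10^-3 mol (1:1 ratio)
[HCl]_dilute = 3.310 × 10^-3 / 0.02500 = 0.1324 mol/L
Dilution factor = 250.0 / 19.75 = 12.66
[HCl]_stock = 0.1324 × 12.66 = 1.676 mol/L

1.676 M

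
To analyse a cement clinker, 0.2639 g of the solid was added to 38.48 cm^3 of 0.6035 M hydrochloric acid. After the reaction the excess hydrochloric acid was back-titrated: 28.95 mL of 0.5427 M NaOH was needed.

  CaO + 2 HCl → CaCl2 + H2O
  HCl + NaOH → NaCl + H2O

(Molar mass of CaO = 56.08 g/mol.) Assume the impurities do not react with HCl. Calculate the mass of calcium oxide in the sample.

0.2106 g

n(HCl) added = 0.03848 × 0.6035 = 0.02322 mol
n(NaOH) used in back-titration = 0.02895 × 0.5427 = 0.01571 mol
n(HCl) left over = 0.01571 mol (1:1 ratio)
n(HCl) consumed by analyte = 0.02322 − 0.01571 = 7.512 × 10^-3 mol
From the 1:2 ratio, n(CaO) = 1/2 × 7.512 × 10^-3 = 3.756 × 10^-3 mol
mass of CaO = 3.756 × 10^-3 × 56.08 = 0.2106 g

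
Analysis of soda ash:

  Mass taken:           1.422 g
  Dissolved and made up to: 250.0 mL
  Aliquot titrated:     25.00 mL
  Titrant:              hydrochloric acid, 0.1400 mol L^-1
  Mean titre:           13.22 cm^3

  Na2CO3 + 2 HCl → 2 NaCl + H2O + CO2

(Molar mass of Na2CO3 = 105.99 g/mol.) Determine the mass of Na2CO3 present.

0.9808 g

n(HCl) per titration = 0.01322 × 0.1400 = 1.851 × 10^-3 mol
From the 1:2 ratio, n(Na2CO3) in each aliquot = 1/2 × 1.851 × 10^-3 = 9.254 × 10^-4 mol
n(Na2CO3) in the whole flask = 9.254 × 10^-4 × 250.0/25.00 = 9.254 × 10^-3 mol
mass of Na2CO3 = 9.254 × 10^-3 × 105.99 = 0.9808 g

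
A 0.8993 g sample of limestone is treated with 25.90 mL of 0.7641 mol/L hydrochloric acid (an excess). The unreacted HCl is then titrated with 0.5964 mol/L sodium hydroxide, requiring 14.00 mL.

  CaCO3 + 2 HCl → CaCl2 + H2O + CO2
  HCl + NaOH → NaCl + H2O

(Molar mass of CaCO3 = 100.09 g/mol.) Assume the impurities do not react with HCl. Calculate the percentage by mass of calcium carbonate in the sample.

63.67 %

n(HCl) added = 0.02590 × 0.7641 = 0.01979 mol
n(NaOH) used in back-titration = 0.01400 × 0.5964 = 8.350 × 10^-3 mol
n(HCl) left over = 8.350 × 10^-3 mol (1:1 ratio)
n(HCl) consumed by analyte = 0.01979 − 8.350 × 10^-3 = 0.01144 mol
From the 1:2 ratio, n(CaCO3) = 1/2 × 0.01144 = 5.720 × 10^-3 mol
mass of CaCO3 = 5.720 × 10^-3 × 100.09 = 0.5725 g
% CaCO3 = 0.5725 / 0.8993 × 100 = 63.67 %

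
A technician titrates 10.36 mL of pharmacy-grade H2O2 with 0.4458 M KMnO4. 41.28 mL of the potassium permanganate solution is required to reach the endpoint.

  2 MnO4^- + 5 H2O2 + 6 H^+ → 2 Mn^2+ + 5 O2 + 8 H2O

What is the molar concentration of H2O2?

n(KMnO4) = 0.04128 L × 0.4458 mol/L = 0.01840 mol
From the 5:2 mole ratio, n(H2O2) = 5/2 × 0.01840 = 0.04601 mol
[H2O2] = 0.04601 mol / 0.01036 L = 4.441 mol/L

4.441 M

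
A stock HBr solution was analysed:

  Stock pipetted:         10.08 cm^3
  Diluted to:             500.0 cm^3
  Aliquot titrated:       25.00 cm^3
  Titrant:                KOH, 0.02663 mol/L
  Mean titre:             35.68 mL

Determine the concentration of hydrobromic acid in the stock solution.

1.885 mol/L

HBr + KOH → KBr + H2O
n(KOH) = 0.03568 × 0.02663 = 9.502 × 10^-4 mol
n(HBr) in the aliquot = 9.502 × 10^-4 mol (1:1 ratio)
[HBr]_dilute = 9.502 × 10^-4 / 0.02500 = 0.03801 mol/L
Dilution factor = 500.0 / 10.08 = 49.60
[HBr]_stock = 0.03801 × 49.60 = 1.885 mol/L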